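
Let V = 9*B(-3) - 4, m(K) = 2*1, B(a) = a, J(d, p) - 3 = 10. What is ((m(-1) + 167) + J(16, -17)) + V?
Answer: 151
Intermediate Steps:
J(d, p) = 13 (J(d, p) = 3 + 10 = 13)
m(K) = 2
V = -31 (V = 9*(-3) - 4 = -27 - 4 = -31)
((m(-1) + 167) + J(16, -17)) + V = ((2 + 167) + 13) - 31 = (169 + 13) - 31 = 182 - 31 = 151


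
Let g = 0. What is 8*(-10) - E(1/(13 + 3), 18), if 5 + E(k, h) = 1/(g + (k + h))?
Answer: -21691/289 ≈ -75.055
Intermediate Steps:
E(k, h) = -5 + 1/(h + k) (E(k, h) = -5 + 1/(0 + (k + h)) = -5 + 1/(0 + (h + k)) = -5 + 1/(h + k))
8*(-10) - E(1/(13 + 3), 18) = 8*(-10) - (1 - 5*18 - 5/(13 + 3))/(18 + 1/(13 + 3)) = -80 - (1 - 90 - 5/16)/(18 + 1/16) = -80 - (1 - 90 - 5*1/16)/(18 + 1/16) = -80 - (1 - 90 - 5/16)/289/16 = -80 - 16*(-1429)/(289*16) = -80 - 1*(-1429/289) = -80 + 1429/289 = -21691/289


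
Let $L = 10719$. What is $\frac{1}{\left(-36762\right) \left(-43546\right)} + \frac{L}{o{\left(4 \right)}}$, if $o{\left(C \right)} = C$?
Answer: $\frac{1072461442462}{400209513} \approx 2679.8$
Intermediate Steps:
$\frac{1}{\left(-36762\right) \left(-43546\right)} + \frac{L}{o{\left(4 \right)}} = \frac{1}{\left(-36762\right) \left(-43546\right)} + \frac{10719}{4} = \left(- \frac{1}{36762}\right) \left(- \frac{1}{43546}\right) + 10719 \cdot \frac{1}{4} = \frac{1}{1600838052} + \frac{10719}{4} = \frac{1072461442462}{400209513}$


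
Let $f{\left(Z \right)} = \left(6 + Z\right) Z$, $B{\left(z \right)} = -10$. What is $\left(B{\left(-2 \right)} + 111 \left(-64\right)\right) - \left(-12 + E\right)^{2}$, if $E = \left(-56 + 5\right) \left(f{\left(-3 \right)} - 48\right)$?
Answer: $-8388139$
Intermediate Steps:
$f{\left(Z \right)} = Z \left(6 + Z\right)$
$E = 2907$ ($E = \left(-56 + 5\right) \left(- 3 \left(6 - 3\right) - 48\right) = - 51 \left(\left(-3\right) 3 - 48\right) = - 51 \left(-9 - 48\right) = \left(-51\right) \left(-57\right) = 2907$)
$\left(B{\left(-2 \right)} + 111 \left(-64\right)\right) - \left(-12 + E\right)^{2} = \left(-10 + 111 \left(-64\right)\right) - \left(-12 + 2907\right)^{2} = \left(-10 - 7104\right) - 2895^{2} = -7114 - 8381025 = -8388139$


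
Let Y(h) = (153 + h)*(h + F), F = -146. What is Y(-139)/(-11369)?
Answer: 3990/11369 ≈ 0.35095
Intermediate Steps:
Y(h) = (-146 + h)*(153 + h) (Y(h) = (153 + h)*(h - 146) = (153 + h)*(-146 + h) = (-146 + h)*(153 + h))
Y(-139)/(-11369) = (-22338 + (-139)² + 7*(-139))/(-11369) = (-22338 + 19321 - 973)*(-1/11369) = -3990*(-1/11369) = 3990/11369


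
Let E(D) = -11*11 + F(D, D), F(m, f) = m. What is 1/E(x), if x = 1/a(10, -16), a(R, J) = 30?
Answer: -30/3629 ≈ -0.0082667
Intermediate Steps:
x = 1/30 ≈ 0.033333
E(D) = -121 + D (E(D) = -11*11 + D = -121 + D)
1/E(x) = 1/(-121 + 1/30) = 1/(-3629/30) = -30/3629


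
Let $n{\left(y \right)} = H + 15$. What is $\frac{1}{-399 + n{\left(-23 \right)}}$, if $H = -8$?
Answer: $- \frac{1}{392} \approx -0.002551$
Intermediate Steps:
$n{\left(y \right)} = 7$ ($n{\left(y \right)} = -8 + 15 = 7$)
$\frac{1}{-399 + n{\left(-23 \right)}} = \frac{1}{-399 + 7} = \frac{1}{-392} = - \frac{1}{392}$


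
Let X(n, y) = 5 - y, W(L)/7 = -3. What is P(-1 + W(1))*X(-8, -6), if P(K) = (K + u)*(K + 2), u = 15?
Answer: 1540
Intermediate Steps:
W(L) = -21 (W(L) = 7*(-3) = -21)
P(K) = (2 + K)*(15 + K) (P(K) = (K + 15)*(K + 2) = (15 + K)*(2 + K) = (2 + K)*(15 + K))
P(-1 + W(1))*X(-8, -6) = (30 + (-1 - 21)**2 + 17*(-1 - 21))*(5 - 1*(-6)) = (30 + (-22)**2 + 17*(-22))*(5 + 6) = (30 + 484 - 374)*11 = 140*11 = 1540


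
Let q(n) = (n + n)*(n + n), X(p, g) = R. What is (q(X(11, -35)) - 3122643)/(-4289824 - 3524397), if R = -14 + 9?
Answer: 3122543/7814221 ≈ 0.39960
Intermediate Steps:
R = -5
X(p, g) = -5
q(n) = 4*n² (q(n) = (2*n)*(2*n) = 4*n²)
(q(X(11, -35)) - 3122643)/(-4289824 - 3524397) = (4*(-5)² - 3122643)/(-4289824 - 3524397) = (4*25 - 3122643)/(-7814221) = (100 - 3122643)*(-1/7814221) = -3122543*(-1/7814221) = 3122543/7814221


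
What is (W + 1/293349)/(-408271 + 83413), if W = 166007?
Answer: -24348993722/47648384721 ≈ -0.51101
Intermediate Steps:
(W + 1/293349)/(-408271 + 83413) = (166007 + 1/293349)/(-408271 + 83413) = (166007 + 1/293349)/(-324858) = (48697987444/293349)*(-1/324858) = -24348993722/47648384721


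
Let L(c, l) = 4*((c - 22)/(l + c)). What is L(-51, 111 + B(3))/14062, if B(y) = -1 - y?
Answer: -73/196868 ≈ -0.00037081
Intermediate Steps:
L(c, l) = 4*(-22 + c)/(c + l) (L(c, l) = 4*((-22 + c)/(c + l)) = 4*(-22 + c)/(c + l))
L(-51, 111 + B(3))/14062 = (4*(-22 - 51)/(-51 + (111 + (-1 - 1*3))))/14062 = (4*(-73)/(-51 + (111 + (-1 - 3))))*(1/14062) = (4*(-73)/(-51 + (111 - 4)))*(1/14062) = (4*(-73)/(-51 + 107))*(1/14062) = (4*(-73)/56)*(1/14062) = (4*(1/56)*(-73))*(1/14062) = -73/14*1/14062 = -73/196868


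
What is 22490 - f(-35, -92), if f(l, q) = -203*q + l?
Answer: 3849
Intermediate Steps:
f(l, q) = l - 203*q
22490 - f(-35, -92) = 22490 - (-35 - 203*(-92)) = 22490 - (-35 + 18676) = 22490 - 1*18641 = 22490 - 18641 = 3849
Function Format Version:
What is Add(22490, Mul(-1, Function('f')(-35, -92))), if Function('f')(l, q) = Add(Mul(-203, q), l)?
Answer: 3849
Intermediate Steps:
Function('f')(l, q) = Add(l, Mul(-203, q))
Add(22490, Mul(-1, Function('f')(-35, -92))) = Add(22490, Mul(-1, Add(-35, Mul(-203, -92)))) = Add(22490, Mul(-1, Add(-35, 18676))) = Add(22490, Mul(-1, 18641)) = Add(22490, -18641) = 3849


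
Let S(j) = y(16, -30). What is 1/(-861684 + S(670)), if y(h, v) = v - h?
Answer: -1/861730 ≈ -1.1605e-6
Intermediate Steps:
S(j) = -46 (S(j) = -30 - 1*16 = -30 - 16 = -46)
1/(-861684 + S(670)) = 1/(-861684 - 46) = 1/(-861730) = -1/861730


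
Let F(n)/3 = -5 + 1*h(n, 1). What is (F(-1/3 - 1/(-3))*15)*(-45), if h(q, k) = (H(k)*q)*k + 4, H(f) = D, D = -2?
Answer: 2025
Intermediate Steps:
H(f) = -2
h(q, k) = 4 - 2*k*q (h(q, k) = (-2*q)*k + 4 = -2*k*q + 4 = 4 - 2*k*q)
F(n) = -3 - 6*n (F(n) = 3*(-5 + 1*(4 - 2*1*n)) = 3*(-5 + 1*(4 - 2*n)) = 3*(-5 + (4 - 2*n)) = 3*(-1 - 2*n) = -3 - 6*n)
(F(-1/3 - 1/(-3))*15)*(-45) = ((-3 - 6*(-1/3 - 1/(-3)))*15)*(-45) = ((-3 - 6*(-1*1/3 - 1*(-1/3)))*15)*(-45) = ((-3 - 6*(-1/3 + 1/3))*15)*(-45) = ((-3 - 6*0)*15)*(-45) = ((-3 + 0)*15)*(-45) = -3*15*(-45) = -45*(-45) = 2025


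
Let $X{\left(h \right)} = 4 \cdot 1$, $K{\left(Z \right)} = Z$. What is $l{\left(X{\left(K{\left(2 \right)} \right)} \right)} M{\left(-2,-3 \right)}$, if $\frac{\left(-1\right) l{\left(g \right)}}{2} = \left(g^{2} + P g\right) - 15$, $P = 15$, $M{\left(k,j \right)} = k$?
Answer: $244$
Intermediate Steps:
$X{\left(h \right)} = 4$
$l{\left(g \right)} = 30 - 30 g - 2 g^{2}$ ($l{\left(g \right)} = - 2 \left(\left(g^{2} + 15 g\right) - 15\right) = - 2 \left(-15 + g^{2} + 15 g\right) = 30 - 30 g - 2 g^{2}$)
$l{\left(X{\left(K{\left(2 \right)} \right)} \right)} M{\left(-2,-3 \right)} = \left(30 - 120 - 2 \cdot 4^{2}\right) \left(-2\right) = \left(30 - 120 - 32\right) \left(-2\right) = \left(-122\right) \left(-2\right) = 244$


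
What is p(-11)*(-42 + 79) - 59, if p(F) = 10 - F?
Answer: 718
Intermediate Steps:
p(-11)*(-42 + 79) - 59 = (10 - 1*(-11))*(-42 + 79) - 59 = (10 + 11)*37 - 59 = 21*37 - 59 = 777 - 59 = 718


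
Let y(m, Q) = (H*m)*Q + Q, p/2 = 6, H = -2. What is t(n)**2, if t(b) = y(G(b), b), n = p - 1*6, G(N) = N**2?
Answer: 181476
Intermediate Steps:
p = 12 (p = 2*6 = 12)
n = 6 (n = 12 - 1*6 = 12 - 6 = 6)
y(m, Q) = Q - 2*Q*m (y(m, Q) = (-2*m)*Q + Q = -2*Q*m + Q = Q - 2*Q*m)
t(b) = b*(1 - 2*b**2)
t(n)**2 = (6 - 2*6**3)**2 = (6 - 2*216)**2 = (6 - 432)**2 = (-426)**2 = 181476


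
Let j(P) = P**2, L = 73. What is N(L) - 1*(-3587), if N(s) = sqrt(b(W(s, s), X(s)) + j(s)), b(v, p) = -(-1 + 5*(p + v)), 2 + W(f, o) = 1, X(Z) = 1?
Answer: 3587 + sqrt(5330) ≈ 3660.0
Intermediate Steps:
W(f, o) = -1 (W(f, o) = -2 + 1 = -1)
b(v, p) = 1 - 5*p - 5*v (b(v, p) = -(-1 + (5*p + 5*v)) = -(-1 + 5*p + 5*v) = 1 - 5*p - 5*v)
N(s) = sqrt(1 + s**2) (N(s) = sqrt((1 - 5*1 - 5*(-1)) + s**2) = sqrt((1 - 5 + 5) + s**2) = sqrt(1 + s**2))
N(L) - 1*(-3587) = sqrt(1 + 73**2) - 1*(-3587) = sqrt(1 + 5329) + 3587 = sqrt(5330) + 3587 = 3587 + sqrt(5330)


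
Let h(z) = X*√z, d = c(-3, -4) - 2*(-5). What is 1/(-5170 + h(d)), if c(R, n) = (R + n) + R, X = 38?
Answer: -1/5170 ≈ -0.00019342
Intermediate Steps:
c(R, n) = n + 2*R
d = 0 (d = (-4 + 2*(-3)) - 2*(-5) = (-4 - 6) + 10 = -10 + 10 = 0)
h(z) = 38*√z
1/(-5170 + h(d)) = 1/(-5170 + 38*√0) = 1/(-5170 + 38*0) = 1/(-5170 + 0) = 1/(-5170) = -1/5170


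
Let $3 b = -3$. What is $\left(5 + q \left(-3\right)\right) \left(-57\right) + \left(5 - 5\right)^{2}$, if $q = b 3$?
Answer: $-798$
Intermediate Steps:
$b = -1$ ($b = \frac{1}{3} \left(-3\right) = -1$)
$q = -3$ ($q = \left(-1\right) 3 = -3$)
$\left(5 + q \left(-3\right)\right) \left(-57\right) + \left(5 - 5\right)^{2} = \left(5 - -9\right) \left(-57\right) + \left(5 - 5\right)^{2} = \left(5 + 9\right) \left(-57\right) + 0^{2} = 14 \left(-57\right) + 0 = -798 + 0 = -798$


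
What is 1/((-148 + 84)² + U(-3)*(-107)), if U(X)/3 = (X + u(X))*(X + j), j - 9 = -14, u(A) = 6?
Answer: 1/11800 ≈ 8.4746e-5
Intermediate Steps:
j = -5 (j = 9 - 14 = -5)
U(X) = 3*(-5 + X)*(6 + X) (U(X) = 3*((X + 6)*(X - 5)) = 3*((6 + X)*(-5 + X)) = 3*((-5 + X)*(6 + X)) = 3*(-5 + X)*(6 + X))
1/((-148 + 84)² + U(-3)*(-107)) = 1/((-148 + 84)² + (-90 + 3*(-3) + 3*(-3)²)*(-107)) = 1/((-64)² + (-90 - 9 + 3*9)*(-107)) = 1/(4096 + (-90 - 9 + 27)*(-107)) = 1/(4096 - 72*(-107)) = 1/(4096 + 7704) = 1/11800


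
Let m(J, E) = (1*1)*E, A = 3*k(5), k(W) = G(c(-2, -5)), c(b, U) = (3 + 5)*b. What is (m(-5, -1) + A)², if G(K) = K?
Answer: 2401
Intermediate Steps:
c(b, U) = 8*b
k(W) = -16 (k(W) = 8*(-2) = -16)
A = -48 (A = 3*(-16) = -48)
m(J, E) = E (m(J, E) = 1*E = E)
(m(-5, -1) + A)² = (-1 - 48)² = (-49)² = 2401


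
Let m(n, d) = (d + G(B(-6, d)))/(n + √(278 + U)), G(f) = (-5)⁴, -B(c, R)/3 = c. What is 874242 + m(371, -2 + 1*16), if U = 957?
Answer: 119252091321/136406 - 639*√1235/136406 ≈ 8.7424e+5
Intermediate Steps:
B(c, R) = -3*c
G(f) = 625
m(n, d) = (625 + d)/(n + √1235) (m(n, d) = (d + 625)/(n + √(278 + 957)) = (625 + d)/(n + √1235))
874242 + m(371, -2 + 1*16) = 874242 + (625 + (-2 + 1*16))/(371 + √1235) = 874242 + (625 + (-2 + 16))/(371 + √1235) = 874242 + (625 + 14)/(371 + √1235) = 874242 + 639/(371 + √1235)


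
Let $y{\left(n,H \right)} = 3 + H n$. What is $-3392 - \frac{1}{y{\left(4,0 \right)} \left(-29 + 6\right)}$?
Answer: $- \frac{234047}{69} \approx -3392.0$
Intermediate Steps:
$-3392 - \frac{1}{y{\left(4,0 \right)} \left(-29 + 6\right)} = -3392 - \frac{1}{\left(3 + 0 \cdot 4\right) \left(-29 + 6\right)} = -3392 - \frac{1}{\left(3 + 0\right) \left(-23\right)} = -3392 - \frac{1}{3 \left(-23\right)} = -3392 - \frac{1}{-69} = -3392 - - \frac{1}{69} = -3392 + \frac{1}{69} = - \frac{234047}{69}$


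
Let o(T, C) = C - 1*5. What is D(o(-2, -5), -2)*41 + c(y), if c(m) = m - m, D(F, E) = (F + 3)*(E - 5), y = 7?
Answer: 2009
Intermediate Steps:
o(T, C) = -5 + C (o(T, C) = C - 5 = -5 + C)
D(F, E) = (-5 + E)*(3 + F) (D(F, E) = (3 + F)*(-5 + E) = (-5 + E)*(3 + F))
c(m) = 0
D(o(-2, -5), -2)*41 + c(y) = (-15 - 5*(-5 - 5) + 3*(-2) - 2*(-5 - 5))*41 + 0 = (-15 - 5*(-10) - 6 - 2*(-10))*41 + 0 = (-15 + 50 - 6 + 20)*41 + 0 = 49*41 + 0 = 2009 + 0 = 2009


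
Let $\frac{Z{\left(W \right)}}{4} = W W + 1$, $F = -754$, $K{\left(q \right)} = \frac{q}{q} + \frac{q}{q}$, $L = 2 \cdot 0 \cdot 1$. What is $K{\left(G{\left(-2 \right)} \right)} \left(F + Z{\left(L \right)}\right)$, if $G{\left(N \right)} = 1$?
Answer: $-1500$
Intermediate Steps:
$L = 0$ ($L = 0 \cdot 1 = 0$)
$K{\left(q \right)} = 2$ ($K{\left(q \right)} = 1 + 1 = 2$)
$Z{\left(W \right)} = 4 + 4 W^{2}$ ($Z{\left(W \right)} = 4 \left(W W + 1\right) = 4 \left(W^{2} + 1\right) = 4 \left(1 + W^{2}\right) = 4 + 4 W^{2}$)
$K{\left(G{\left(-2 \right)} \right)} \left(F + Z{\left(L \right)}\right) = 2 \left(-754 + \left(4 + 4 \cdot 0^{2}\right)\right) = 2 \left(-754 + \left(4 + 4 \cdot 0\right)\right) = 2 \left(-754 + \left(4 + 0\right)\right) = 2 \left(-754 + 4\right) = 2 \left(-750\right) = -1500$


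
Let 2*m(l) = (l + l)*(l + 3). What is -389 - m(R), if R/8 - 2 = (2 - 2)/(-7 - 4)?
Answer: -693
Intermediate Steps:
R = 16 (R = 16 + 8*((2 - 2)/(-7 - 4)) = 16 + 8*(0/(-11)) = 16 + 8*(0*(-1/11)) = 16 + 8*0 = 16 + 0 = 16)
m(l) = l*(3 + l) (m(l) = ((l + l)*(l + 3))/2 = ((2*l)*(3 + l))/2 = (2*l*(3 + l))/2 = l*(3 + l))
-389 - m(R) = -389 - 16*(3 + 16) = -389 - 16*19 = -389 - 1*304 = -389 - 304 = -693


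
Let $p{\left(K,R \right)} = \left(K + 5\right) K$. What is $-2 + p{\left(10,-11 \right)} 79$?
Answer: $11848$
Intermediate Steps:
$p{\left(K,R \right)} = K \left(5 + K\right)$ ($p{\left(K,R \right)} = \left(5 + K\right) K = K \left(5 + K\right)$)
$-2 + p{\left(10,-11 \right)} 79 = -2 + 10 \left(5 + 10\right) 79 = -2 + 10 \cdot 15 \cdot 79 = -2 + 150 \cdot 79 = -2 + 11850 = 11848$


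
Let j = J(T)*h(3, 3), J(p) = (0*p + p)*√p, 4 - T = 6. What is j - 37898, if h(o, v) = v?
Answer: -37898 - 6*I*√2 ≈ -37898.0 - 8.4853*I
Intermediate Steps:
T = -2 (T = 4 - 1*6 = 4 - 6 = -2)
J(p) = p^(3/2) (J(p) = (0 + p)*√p = p*√p = p^(3/2))
j = -6*I*√2 (j = (-2)^(3/2)*3 = -2*I*√2*3 = -6*I*√2 ≈ -8.4853*I)
j - 37898 = -6*I*√2 - 37898 = -37898 - 6*I*√2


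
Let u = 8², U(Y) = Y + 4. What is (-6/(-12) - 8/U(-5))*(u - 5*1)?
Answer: 1003/2 ≈ 501.50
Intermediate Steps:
U(Y) = 4 + Y
u = 64
(-6/(-12) - 8/U(-5))*(u - 5*1) = (-6/(-12) - 8/(4 - 5))*(64 - 5*1) = (-6*(-1/12) - 8/(-1))*(64 - 5) = (½ - 8*(-1))*59 = (½ + 8)*59 = (17/2)*59 = 1003/2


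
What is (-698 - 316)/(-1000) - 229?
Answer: -113993/500 ≈ -227.99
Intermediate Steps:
(-698 - 316)/(-1000) - 229 = -1/1000*(-1014) - 229 = 507/500 - 229 = -113993/500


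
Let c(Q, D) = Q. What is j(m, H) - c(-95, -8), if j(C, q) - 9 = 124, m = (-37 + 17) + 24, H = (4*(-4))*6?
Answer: 228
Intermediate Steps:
H = -96 (H = -16*6 = -96)
m = 4 (m = -20 + 24 = 4)
j(C, q) = 133 (j(C, q) = 9 + 124 = 133)
j(m, H) - c(-95, -8) = 133 - 1*(-95) = 133 + 95 = 228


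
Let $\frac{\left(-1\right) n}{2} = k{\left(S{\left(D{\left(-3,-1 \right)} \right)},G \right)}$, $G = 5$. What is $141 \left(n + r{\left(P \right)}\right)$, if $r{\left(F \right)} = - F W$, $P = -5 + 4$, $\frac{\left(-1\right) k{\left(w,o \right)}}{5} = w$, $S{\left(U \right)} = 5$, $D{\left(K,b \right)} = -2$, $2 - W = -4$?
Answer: $7896$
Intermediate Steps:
$W = 6$ ($W = 2 - -4 = 2 + 4 = 6$)
$k{\left(w,o \right)} = - 5 w$
$P = -1$
$n = 50$ ($n = - 2 \left(\left(-5\right) 5\right) = \left(-2\right) \left(-25\right) = 50$)
$r{\left(F \right)} = - 6 F$ ($r{\left(F \right)} = - F 6 = - 6 F$)
$141 \left(n + r{\left(P \right)}\right) = 141 \left(50 - -6\right) = 141 \left(50 + 6\right) = 141 \cdot 56 = 7896$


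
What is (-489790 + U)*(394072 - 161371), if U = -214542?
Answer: -163898760732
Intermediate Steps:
(-489790 + U)*(394072 - 161371) = (-489790 - 214542)*(394072 - 161371) = -704332*232701 = -163898760732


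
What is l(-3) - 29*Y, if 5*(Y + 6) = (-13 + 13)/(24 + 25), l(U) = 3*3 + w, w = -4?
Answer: 179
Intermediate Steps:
l(U) = 5 (l(U) = 3*3 - 4 = 9 - 4 = 5)
Y = -6 (Y = -6 + ((-13 + 13)/(24 + 25))/5 = -6 + (0/49)/5 = -6 + (0*(1/49))/5 = -6 + (⅕)*0 = -6 + 0 = -6)
l(-3) - 29*Y = 5 - 29*(-6) = 5 + 174 = 179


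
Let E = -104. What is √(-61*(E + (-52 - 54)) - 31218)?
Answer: 2*I*√4602 ≈ 135.68*I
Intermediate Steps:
√(-61*(E + (-52 - 54)) - 31218) = √(-61*(-104 + (-52 - 54)) - 31218) = √(-61*(-104 - 106) - 31218) = √(-61*(-210) - 31218) = √(12810 - 31218) = √(-18408) = 2*I*√4602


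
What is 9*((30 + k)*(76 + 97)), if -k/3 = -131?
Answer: 658611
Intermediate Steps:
k = 393 (k = -3*(-131) = 393)
9*((30 + k)*(76 + 97)) = 9*((30 + 393)*(76 + 97)) = 9*(423*173) = 9*73179 = 658611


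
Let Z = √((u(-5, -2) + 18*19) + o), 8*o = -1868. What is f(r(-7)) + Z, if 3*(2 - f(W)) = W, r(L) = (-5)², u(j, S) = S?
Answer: -19/3 + √426/2 ≈ 3.9865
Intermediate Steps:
o = -467/2 (o = (⅛)*(-1868) = -467/2 ≈ -233.50)
r(L) = 25
f(W) = 2 - W/3
Z = √426/2 (Z = √((-2 + 18*19) - 467/2) = √((-2 + 342) - 467/2) = √(340 - 467/2) = √(213/2) = √426/2 ≈ 10.320)
f(r(-7)) + Z = (2 - ⅓*25) + √426/2 = (2 - 25/3) + √426/2 = -19/3 + √426/2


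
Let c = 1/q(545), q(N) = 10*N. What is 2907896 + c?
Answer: 15848033201/5450 ≈ 2.9079e+6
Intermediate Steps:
c = 1/5450 (c = 1/(10*545) = 1/5450 ≈ 0.00018349)
2907896 + c = 2907896 + 1/5450 = 15848033201/5450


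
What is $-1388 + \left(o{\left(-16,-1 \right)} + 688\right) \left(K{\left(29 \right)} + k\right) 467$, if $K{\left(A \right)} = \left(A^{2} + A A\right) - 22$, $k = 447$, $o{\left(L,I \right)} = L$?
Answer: $661225780$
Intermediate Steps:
$K{\left(A \right)} = -22 + 2 A^{2}$ ($K{\left(A \right)} = \left(A^{2} + A^{2}\right) - 22 = 2 A^{2} - 22 = -22 + 2 A^{2}$)
$-1388 + \left(o{\left(-16,-1 \right)} + 688\right) \left(K{\left(29 \right)} + k\right) 467 = -1388 + \left(-16 + 688\right) \left(\left(-22 + 2 \cdot 29^{2}\right) + 447\right) 467 = -1388 + 672 \left(\left(-22 + 2 \cdot 841\right) + 447\right) 467 = -1388 + 672 \left(\left(-22 + 1682\right) + 447\right) 467 = -1388 + 672 \left(1660 + 447\right) 467 = -1388 + 672 \cdot 2107 \cdot 467 = -1388 + 1415904 \cdot 467 = -1388 + 661227168 = 661225780$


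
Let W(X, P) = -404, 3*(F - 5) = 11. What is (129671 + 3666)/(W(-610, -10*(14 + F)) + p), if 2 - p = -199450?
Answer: 133337/199048 ≈ 0.66987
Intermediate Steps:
F = 26/3 (F = 5 + (⅓)*11 = 5 + 11/3 = 26/3 ≈ 8.6667)
p = 199452 (p = 2 - 1*(-199450) = 2 + 199450 = 199452)
(129671 + 3666)/(W(-610, -10*(14 + F)) + p) = (129671 + 3666)/(-404 + 199452) = 133337/199048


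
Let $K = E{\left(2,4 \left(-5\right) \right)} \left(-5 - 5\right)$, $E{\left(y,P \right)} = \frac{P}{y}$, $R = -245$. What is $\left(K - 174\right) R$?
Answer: $18130$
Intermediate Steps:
$K = 100$ ($K = \frac{4 \left(-5\right)}{2} \left(-5 - 5\right) = \left(-20\right) \frac{1}{2} \left(-5 - 5\right) = \left(-10\right) \left(-10\right) = 100$)
$\left(K - 174\right) R = \left(100 - 174\right) \left(-245\right) = \left(-74\right) \left(-245\right) = 18130$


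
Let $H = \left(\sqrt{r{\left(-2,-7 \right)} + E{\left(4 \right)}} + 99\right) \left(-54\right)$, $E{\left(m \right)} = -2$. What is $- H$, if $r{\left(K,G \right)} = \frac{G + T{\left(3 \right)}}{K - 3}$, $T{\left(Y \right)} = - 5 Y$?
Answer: $5346 + \frac{108 \sqrt{15}}{5} \approx 5429.7$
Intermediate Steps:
$r{\left(K,G \right)} = \frac{-15 + G}{-3 + K}$ ($r{\left(K,G \right)} = \frac{G - 15}{K - 3} = \frac{G - 15}{-3 + K} = \frac{-15 + G}{-3 + K}$)
$H = -5346 - \frac{108 \sqrt{15}}{5}$ ($H = \left(\sqrt{\frac{-15 - 7}{-3 - 2} - 2} + 99\right) \left(-54\right) = \left(\sqrt{\frac{1}{-5} \left(-22\right) - 2} + 99\right) \left(-54\right) = \left(\sqrt{\left(- \frac{1}{5}\right) \left(-22\right) - 2} + 99\right) \left(-54\right) = \left(\sqrt{\frac{22}{5} - 2} + 99\right) \left(-54\right) = \left(\sqrt{\frac{12}{5}} + 99\right) \left(-54\right) = \left(\frac{2 \sqrt{15}}{5} + 99\right) \left(-54\right) = \left(99 + \frac{2 \sqrt{15}}{5}\right) \left(-54\right) = -5346 - \frac{108 \sqrt{15}}{5} \approx -5429.7$)
$- H = - (-5346 - \frac{108 \sqrt{15}}{5}) = 5346 + \frac{108 \sqrt{15}}{5}$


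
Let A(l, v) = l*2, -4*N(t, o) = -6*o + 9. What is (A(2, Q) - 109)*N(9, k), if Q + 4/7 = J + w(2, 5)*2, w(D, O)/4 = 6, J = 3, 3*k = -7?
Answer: 2415/4 ≈ 603.75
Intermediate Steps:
k = -7/3 (k = (⅓)*(-7) = -7/3 ≈ -2.3333)
N(t, o) = -9/4 + 3*o/2 (N(t, o) = -(-6*o + 9)/4 = -(9 - 6*o)/4 = -9/4 + 3*o/2)
w(D, O) = 24 (w(D, O) = 4*6 = 24)
Q = 353/7 (Q = -4/7 + (3 + 24*2) = -4/7 + (3 + 48) = -4/7 + 51 = 353/7 ≈ 50.429)
A(l, v) = 2*l
(A(2, Q) - 109)*N(9, k) = (2*2 - 109)*(-9/4 + (3/2)*(-7/3)) = (4 - 109)*(-9/4 - 7/2) = -105*(-23/4) = 2415/4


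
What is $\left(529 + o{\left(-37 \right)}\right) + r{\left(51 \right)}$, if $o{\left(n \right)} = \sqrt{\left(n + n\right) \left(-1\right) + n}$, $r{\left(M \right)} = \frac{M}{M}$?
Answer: $530 + \sqrt{37} \approx 536.08$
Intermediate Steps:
$r{\left(M \right)} = 1$
$o{\left(n \right)} = \sqrt{- n}$ ($o{\left(n \right)} = \sqrt{2 n \left(-1\right) + n} = \sqrt{- 2 n + n} = \sqrt{- n}$)
$\left(529 + o{\left(-37 \right)}\right) + r{\left(51 \right)} = \left(529 + \sqrt{\left(-1\right) \left(-37\right)}\right) + 1 = \left(529 + \sqrt{37}\right) + 1 = 530 + \sqrt{37}$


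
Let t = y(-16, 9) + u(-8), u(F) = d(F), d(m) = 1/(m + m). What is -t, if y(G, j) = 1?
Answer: -15/16 ≈ -0.93750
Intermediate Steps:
d(m) = 1/(2*m)
u(F) = 1/(2*F)
t = 15/16 (t = 1 + (½)/(-8) = 1 + (½)*(-⅛) = 1 - 1/16 = 15/16 ≈ 0.93750)
-t = -1*15/16 = -15/16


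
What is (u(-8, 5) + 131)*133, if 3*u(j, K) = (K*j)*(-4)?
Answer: 73549/3 ≈ 24516.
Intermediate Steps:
u(j, K) = -4*K*j/3 (u(j, K) = ((K*j)*(-4))/3 = (-4*K*j)/3 = -4*K*j/3)
(u(-8, 5) + 131)*133 = (-4/3*5*(-8) + 131)*133 = (160/3 + 131)*133 = (553/3)*133 = 73549/3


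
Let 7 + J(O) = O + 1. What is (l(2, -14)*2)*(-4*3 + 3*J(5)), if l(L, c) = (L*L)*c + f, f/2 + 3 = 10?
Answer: 1260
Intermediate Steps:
f = 14 (f = -6 + 2*10 = -6 + 20 = 14)
J(O) = -6 + O (J(O) = -7 + (O + 1) = -7 + (1 + O) = -6 + O)
l(L, c) = 14 + c*L² (l(L, c) = (L*L)*c + 14 = L²*c + 14 = c*L² + 14 = 14 + c*L²)
(l(2, -14)*2)*(-4*3 + 3*J(5)) = ((14 - 14*2²)*2)*(-4*3 + 3*(-6 + 5)) = ((14 - 14*4)*2)*(-12 + 3*(-1)) = ((14 - 56)*2)*(-12 - 3) = -42*2*(-15) = -84*(-15) = 1260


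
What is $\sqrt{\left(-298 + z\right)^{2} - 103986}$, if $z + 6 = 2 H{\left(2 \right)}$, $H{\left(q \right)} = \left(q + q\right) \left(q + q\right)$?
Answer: $i \sqrt{30002} \approx 173.21 i$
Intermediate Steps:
$H{\left(q \right)} = 4 q^{2}$ ($H{\left(q \right)} = 2 q 2 q = 4 q^{2}$)
$z = 26$ ($z = -6 + 2 \cdot 4 \cdot 2^{2} = -6 + 2 \cdot 4 \cdot 4 = -6 + 2 \cdot 16 = -6 + 32 = 26$)
$\sqrt{\left(-298 + z\right)^{2} - 103986} = \sqrt{\left(-298 + 26\right)^{2} - 103986} = \sqrt{\left(-272\right)^{2} - 103986} = \sqrt{73984 - 103986} = \sqrt{-30002} = i \sqrt{30002}$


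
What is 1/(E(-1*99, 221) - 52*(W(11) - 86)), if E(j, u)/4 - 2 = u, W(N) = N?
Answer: 1/4792 ≈ 0.00020868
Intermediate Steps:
E(j, u) = 8 + 4*u
1/(E(-1*99, 221) - 52*(W(11) - 86)) = 1/((8 + 4*221) - 52*(11 - 86)) = 1/((8 + 884) - 52*(-75)) = 1/(892 + 3900) = 1/4792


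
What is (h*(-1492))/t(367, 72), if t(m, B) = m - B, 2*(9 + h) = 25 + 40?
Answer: -35062/295 ≈ -118.85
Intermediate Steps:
h = 47/2 (h = -9 + (25 + 40)/2 = -9 + (½)*65 = -9 + 65/2 = 47/2 ≈ 23.500)
(h*(-1492))/t(367, 72) = ((47/2)*(-1492))/(367 - 1*72) = -35062/(367 - 72) = -35062/295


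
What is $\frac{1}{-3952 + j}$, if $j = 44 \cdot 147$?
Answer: $\frac{1}{2516} \approx 0.00039746$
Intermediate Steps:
$j = 6468$
$\frac{1}{-3952 + j} = \frac{1}{-3952 + 6468} = \frac{1}{2516}$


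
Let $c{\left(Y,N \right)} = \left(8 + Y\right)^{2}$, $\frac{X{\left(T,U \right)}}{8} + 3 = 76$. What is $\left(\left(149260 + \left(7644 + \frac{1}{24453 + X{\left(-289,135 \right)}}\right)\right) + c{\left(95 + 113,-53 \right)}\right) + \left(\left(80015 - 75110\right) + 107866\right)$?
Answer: $\frac{7919979248}{25037} \approx 3.1633 \cdot 10^{5}$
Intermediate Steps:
$X{\left(T,U \right)} = 584$ ($X{\left(T,U \right)} = -24 + 8 \cdot 76 = -24 + 608 = 584$)
$\left(\left(149260 + \left(7644 + \frac{1}{24453 + X{\left(-289,135 \right)}}\right)\right) + c{\left(95 + 113,-53 \right)}\right) + \left(\left(80015 - 75110\right) + 107866\right) = \left(\left(149260 + \left(7644 + \frac{1}{24453 + 584}\right)\right) + \left(8 + \left(95 + 113\right)\right)^{2}\right) + \left(\left(80015 - 75110\right) + 107866\right) = \left(\left(149260 + \left(7644 + \frac{1}{25037}\right)\right) + \left(8 + 208\right)^{2}\right) + \left(4905 + 107866\right) = \left(\left(149260 + \left(7644 + \frac{1}{25037}\right)\right) + 216^{2}\right) + 112771 = \left(\left(149260 + \frac{191382829}{25037}\right) + 46656\right) + 112771 = \left(\frac{3928405449}{25037} + 46656\right) + 112771 = \frac{5096531721}{25037} + 112771 = \frac{7919979248}{25037}$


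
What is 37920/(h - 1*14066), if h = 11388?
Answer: -18960/1339 ≈ -14.160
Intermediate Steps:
37920/(h - 1*14066) = 37920/(11388 - 1*14066) = 37920/(11388 - 14066) = 37920/(-2678) = 37920*(-1/2678) = -18960/1339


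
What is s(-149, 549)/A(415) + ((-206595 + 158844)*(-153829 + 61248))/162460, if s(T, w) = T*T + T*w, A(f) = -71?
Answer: 323561924501/11534660 ≈ 28051.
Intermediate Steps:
s(T, w) = T² + T*w
s(-149, 549)/A(415) + ((-206595 + 158844)*(-153829 + 61248))/162460 = -149*(-149 + 549)/(-71) + ((-206595 + 158844)*(-153829 + 61248))/162460 = -149*400*(-1/71) - 47751*(-92581)*(1/162460) = -59600*(-1/71) + 4420835331*(1/162460) = 59600/71 + 4420835331/162460 = 323561924501/11534660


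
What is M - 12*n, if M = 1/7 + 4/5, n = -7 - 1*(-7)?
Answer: 33/35 ≈ 0.94286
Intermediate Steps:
n = 0 (n = -7 + 7 = 0)
M = 33/35 (M = 1*(⅐) + 4*(⅕) = ⅐ + ⅘ = 33/35 ≈ 0.94286)
M - 12*n = 33/35 - 12*0 = 33/35 + 0 = 33/35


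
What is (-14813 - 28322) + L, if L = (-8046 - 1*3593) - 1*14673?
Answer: -69447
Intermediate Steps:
L = -26312 (L = (-8046 - 3593) - 14673 = -11639 - 14673 = -26312)
(-14813 - 28322) + L = (-14813 - 28322) - 26312 = -43135 - 26312 = -69447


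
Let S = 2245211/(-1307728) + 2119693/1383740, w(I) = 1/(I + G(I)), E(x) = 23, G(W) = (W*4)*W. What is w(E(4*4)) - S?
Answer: 179490101465531/967659826469520 ≈ 0.18549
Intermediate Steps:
G(W) = 4*W² (G(W) = (4*W)*W = 4*W²)
w(I) = 1/(I + 4*I²)
S = -83701595409/452388885680 (S = 2245211*(-1/1307728) + 2119693*(1/1383740) = -2245211/1307728 + 2119693/1383740 = -83701595409/452388885680 ≈ -0.18502)
w(E(4*4)) - S = 1/(23*(1 + 4*23)) - 1*(-83701595409/452388885680) = 1/(23*(1 + 92)) + 83701595409/452388885680 = (1/23)/93 + 83701595409/452388885680 = (1/23)*(1/93) + 83701595409/452388885680 = 1/2139 + 83701595409/452388885680 = 179490101465531/967659826469520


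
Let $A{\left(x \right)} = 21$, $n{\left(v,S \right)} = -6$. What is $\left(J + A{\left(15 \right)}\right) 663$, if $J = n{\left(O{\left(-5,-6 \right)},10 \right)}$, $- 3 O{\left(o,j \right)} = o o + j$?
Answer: $9945$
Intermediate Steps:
$O{\left(o,j \right)} = - \frac{j}{3} - \frac{o^{2}}{3}$ ($O{\left(o,j \right)} = - \frac{o o + j}{3} = - \frac{o^{2} + j}{3} = - \frac{j + o^{2}}{3} = - \frac{j}{3} - \frac{o^{2}}{3}$)
$J = -6$
$\left(J + A{\left(15 \right)}\right) 663 = \left(-6 + 21\right) 663 = 15 \cdot 663 = 9945$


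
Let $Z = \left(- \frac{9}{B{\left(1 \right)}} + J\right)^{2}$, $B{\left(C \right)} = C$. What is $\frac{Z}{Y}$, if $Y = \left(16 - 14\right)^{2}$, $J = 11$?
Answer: $1$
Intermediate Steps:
$Y = 4$ ($Y = \left(16 - 14\right)^{2} = 2^{2} = 4$)
$Z = 4$ ($Z = \left(- \frac{9}{1} + 11\right)^{2} = \left(\left(-9\right) 1 + 11\right)^{2} = \left(-9 + 11\right)^{2} = 2^{2} = 4$)
$\frac{Z}{Y} = \frac{4}{4} = 4 \cdot \frac{1}{4} = 1$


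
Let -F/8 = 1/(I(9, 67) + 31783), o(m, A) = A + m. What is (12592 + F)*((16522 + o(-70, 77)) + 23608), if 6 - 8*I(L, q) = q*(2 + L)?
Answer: 42712289887888/84511 ≈ 5.0540e+8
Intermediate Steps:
I(L, q) = ¾ - q*(2 + L)/8
F = -64/253533 (F = -8/((¾ - ¼*67 - ⅛*9*67) + 31783) = -8/((¾ - 67/4 - 603/8) + 31783) = -8/(-731/8 + 31783) = -8/253533/8 = -8*8/253533 = -64/253533 ≈ -0.00025243)
(12592 + F)*((16522 + o(-70, 77)) + 23608) = (12592 - 64/253533)*((16522 + (77 - 70)) + 23608) = 3192487472*((16522 + 7) + 23608)/253533 = 3192487472*(16529 + 23608)/253533 = (3192487472/253533)*40137 = 42712289887888/84511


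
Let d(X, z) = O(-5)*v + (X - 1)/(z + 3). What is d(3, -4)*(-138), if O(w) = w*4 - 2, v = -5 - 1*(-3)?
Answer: -5796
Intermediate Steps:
v = -2 (v = -5 + 3 = -2)
O(w) = -2 + 4*w (O(w) = 4*w - 2 = -2 + 4*w)
d(X, z) = 44 + (-1 + X)/(3 + z) (d(X, z) = (-2 + 4*(-5))*(-2) + (X - 1)/(z + 3) = (-2 - 20)*(-2) + (-1 + X)/(3 + z) = -22*(-2) + (-1 + X)/(3 + z) = 44 + (-1 + X)/(3 + z))
d(3, -4)*(-138) = ((131 + 3 + 44*(-4))/(3 - 4))*(-138) = ((131 + 3 - 176)/(-1))*(-138) = -1*(-42)*(-138) = 42*(-138) = -5796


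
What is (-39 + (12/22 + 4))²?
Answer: 143641/121 ≈ 1187.1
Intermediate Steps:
(-39 + (12/22 + 4))² = (-39 + (12*(1/22) + 4))² = (-39 + (6/11 + 4))² = (-39 + 50/11)² = (-379/11)² = 143641/121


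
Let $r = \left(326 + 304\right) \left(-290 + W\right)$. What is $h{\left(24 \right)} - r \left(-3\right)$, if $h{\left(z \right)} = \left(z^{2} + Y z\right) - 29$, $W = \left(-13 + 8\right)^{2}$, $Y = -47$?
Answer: $-501431$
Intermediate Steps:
$W = 25$ ($W = \left(-5\right)^{2} = 25$)
$h{\left(z \right)} = -29 + z^{2} - 47 z$ ($h{\left(z \right)} = \left(z^{2} - 47 z\right) - 29 = -29 + z^{2} - 47 z$)
$r = -166950$ ($r = \left(326 + 304\right) \left(-290 + 25\right) = 630 \left(-265\right) = -166950$)
$h{\left(24 \right)} - r \left(-3\right) = \left(-29 + 24^{2} - 1128\right) - \left(-166950\right) \left(-3\right) = \left(-29 + 576 - 1128\right) - 500850 = -581 - 500850 = -501431$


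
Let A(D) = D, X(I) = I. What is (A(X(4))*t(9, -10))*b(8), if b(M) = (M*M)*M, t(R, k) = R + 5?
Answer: 28672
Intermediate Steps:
t(R, k) = 5 + R
b(M) = M**3 (b(M) = M**2*M = M**3)
(A(X(4))*t(9, -10))*b(8) = (4*(5 + 9))*8**3 = (4*14)*512 = 56*512 = 28672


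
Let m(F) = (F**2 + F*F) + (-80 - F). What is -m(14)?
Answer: -298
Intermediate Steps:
m(F) = -80 - F + 2*F**2 (m(F) = (F**2 + F**2) + (-80 - F) = 2*F**2 + (-80 - F) = -80 - F + 2*F**2)
-m(14) = -(-80 - 1*14 + 2*14**2) = -(-80 - 14 + 2*196) = -(-80 - 14 + 392) = -1*298 = -298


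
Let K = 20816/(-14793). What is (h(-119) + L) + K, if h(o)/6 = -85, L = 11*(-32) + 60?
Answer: -11884802/14793 ≈ -803.41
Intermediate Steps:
K = -20816/14793 (K = 20816*(-1/14793) = -20816/14793 ≈ -1.4072)
L = -292 (L = -352 + 60 = -292)
h(o) = -510 (h(o) = 6*(-85) = -510)
(h(-119) + L) + K = (-510 - 292) - 20816/14793 = -802 - 20816/14793 = -11884802/14793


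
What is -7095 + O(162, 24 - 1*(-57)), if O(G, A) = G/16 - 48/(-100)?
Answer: -1416879/200 ≈ -7084.4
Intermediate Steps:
O(G, A) = 12/25 + G/16 (O(G, A) = G*(1/16) - 48*(-1/100) = G/16 + 12/25 = 12/25 + G/16)
-7095 + O(162, 24 - 1*(-57)) = -7095 + (12/25 + (1/16)*162) = -7095 + (12/25 + 81/8) = -7095 + 2121/200 = -1416879/200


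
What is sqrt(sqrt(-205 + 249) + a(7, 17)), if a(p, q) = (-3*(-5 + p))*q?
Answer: sqrt(-102 + 2*sqrt(11)) ≈ 9.7656*I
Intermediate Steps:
a(p, q) = q*(15 - 3*p) (a(p, q) = (15 - 3*p)*q = q*(15 - 3*p))
sqrt(sqrt(-205 + 249) + a(7, 17)) = sqrt(sqrt(-205 + 249) + 3*17*(5 - 1*7)) = sqrt(sqrt(44) + 3*17*(5 - 7)) = sqrt(2*sqrt(11) + 3*17*(-2)) = sqrt(2*sqrt(11) - 102) = sqrt(-102 + 2*sqrt(11))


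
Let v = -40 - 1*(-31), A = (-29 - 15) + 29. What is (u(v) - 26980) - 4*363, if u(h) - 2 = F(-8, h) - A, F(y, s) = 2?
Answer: -28413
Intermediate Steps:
A = -15 (A = -44 + 29 = -15)
v = -9 (v = -40 + 31 = -9)
u(h) = 19 (u(h) = 2 + (2 - 1*(-15)) = 2 + (2 + 15) = 2 + 17 = 19)
(u(v) - 26980) - 4*363 = (19 - 26980) - 4*363 = -26961 - 1452 = -28413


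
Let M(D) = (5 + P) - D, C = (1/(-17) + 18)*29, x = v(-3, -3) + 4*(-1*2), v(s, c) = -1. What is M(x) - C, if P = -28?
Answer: -9083/17 ≈ -534.29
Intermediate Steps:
x = -9 (x = -1 + 4*(-1*2) = -1 + 4*(-2) = -1 - 8 = -9)
C = 8845/17 (C = (-1/17 + 18)*29 = (305/17)*29 = 8845/17 ≈ 520.29)
M(D) = -23 - D (M(D) = (5 - 28) - D = -23 - D)
M(x) - C = (-23 - 1*(-9)) - 1*8845/17 = (-23 + 9) - 8845/17 = -14 - 8845/17 = -9083/17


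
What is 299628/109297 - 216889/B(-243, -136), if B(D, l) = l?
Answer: 23746066441/14864392 ≈ 1597.5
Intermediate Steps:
299628/109297 - 216889/B(-243, -136) = 299628/109297 - 216889/(-136) = 299628*(1/109297) - 216889*(-1/136) = 299628/109297 + 216889/136 = 23746066441/14864392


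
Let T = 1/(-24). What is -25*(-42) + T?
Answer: 25199/24 ≈ 1050.0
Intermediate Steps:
T = -1/24 ≈ -0.041667
-25*(-42) + T = -25*(-42) - 1/24 = 1050 - 1/24 = 25199/24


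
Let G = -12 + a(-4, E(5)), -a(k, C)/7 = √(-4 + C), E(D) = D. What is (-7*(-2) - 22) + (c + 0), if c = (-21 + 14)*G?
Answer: 125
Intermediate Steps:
a(k, C) = -7*√(-4 + C)
G = -19 (G = -12 - 7*√(-4 + 5) = -12 - 7*√1 = -12 - 7*1 = -12 - 7 = -19)
c = 133 (c = (-21 + 14)*(-19) = -7*(-19) = 133)
(-7*(-2) - 22) + (c + 0) = (-7*(-2) - 22) + (133 + 0) = (14 - 22) + 133 = -8 + 133 = 125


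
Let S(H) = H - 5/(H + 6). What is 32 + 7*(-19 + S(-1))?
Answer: -115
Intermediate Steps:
S(H) = H - 5/(6 + H)
32 + 7*(-19 + S(-1)) = 32 + 7*(-19 + (-5 + (-1)**2 + 6*(-1))/(6 - 1)) = 32 + 7*(-19 + (-5 + 1 - 6)/5) = 32 + 7*(-19 + (1/5)*(-10)) = 32 + 7*(-19 - 2) = 32 + 7*(-21) = 32 - 147 = -115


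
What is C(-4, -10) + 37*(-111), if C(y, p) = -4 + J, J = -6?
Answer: -4117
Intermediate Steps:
C(y, p) = -10 (C(y, p) = -4 - 6 = -10)
C(-4, -10) + 37*(-111) = -10 + 37*(-111) = -10 - 4107 = -4117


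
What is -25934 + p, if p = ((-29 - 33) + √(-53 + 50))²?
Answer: -25934 + (62 - I*√3)² ≈ -22093.0 - 214.77*I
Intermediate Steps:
p = (-62 + I*√3)² (p = (-62 + √(-3))² = (-62 + I*√3)² ≈ 3841.0 - 214.77*I)
-25934 + p = -25934 + (62 - I*√3)²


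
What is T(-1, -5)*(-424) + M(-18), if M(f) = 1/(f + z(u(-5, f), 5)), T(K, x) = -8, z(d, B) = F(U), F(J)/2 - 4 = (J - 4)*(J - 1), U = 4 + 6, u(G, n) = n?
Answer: 332417/98 ≈ 3392.0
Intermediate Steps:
U = 10
F(J) = 8 + 2*(-1 + J)*(-4 + J) (F(J) = 8 + 2*((J - 4)*(J - 1)) = 8 + 2*((-4 + J)*(-1 + J)) = 8 + 2*((-1 + J)*(-4 + J)) = 8 + 2*(-1 + J)*(-4 + J))
z(d, B) = 116 (z(d, B) = 16 - 10*10 + 2*10² = 16 - 100 + 2*100 = 16 - 100 + 200 = 116)
M(f) = 1/(116 + f) (M(f) = 1/(f + 116) = 1/(116 + f))
T(-1, -5)*(-424) + M(-18) = -8*(-424) + 1/(116 - 18) = 3392 + 1/98 = 332417/98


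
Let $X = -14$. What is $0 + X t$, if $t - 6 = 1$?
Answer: $-98$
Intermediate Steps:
$t = 7$ ($t = 6 + 1 = 7$)
$0 + X t = 0 - 98 = -98$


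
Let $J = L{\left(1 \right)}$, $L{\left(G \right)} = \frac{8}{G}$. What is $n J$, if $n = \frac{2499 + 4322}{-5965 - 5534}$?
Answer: $- \frac{54568}{11499} \approx -4.7455$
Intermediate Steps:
$J = 8$ ($J = \frac{8}{1} = 8 \cdot 1 = 8$)
$n = - \frac{6821}{11499}$ ($n = \frac{6821}{-11499} = 6821 \left(- \frac{1}{11499}\right) = - \frac{6821}{11499} \approx -0.59318$)
$n J = \left(- \frac{6821}{11499}\right) 8 = - \frac{54568}{11499}$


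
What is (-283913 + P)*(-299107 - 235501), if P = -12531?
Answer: 158481333952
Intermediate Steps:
(-283913 + P)*(-299107 - 235501) = (-283913 - 12531)*(-299107 - 235501) = -296444*(-534608) = 158481333952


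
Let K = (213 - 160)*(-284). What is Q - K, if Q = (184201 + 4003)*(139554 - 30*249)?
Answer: 24858752188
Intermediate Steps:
K = -15052 (K = 53*(-284) = -15052)
Q = 24858737136 (Q = 188204*(139554 - 7470) = 188204*132084 = 24858737136)
Q - K = 24858737136 - 1*(-15052) = 24858737136 + 15052 = 24858752188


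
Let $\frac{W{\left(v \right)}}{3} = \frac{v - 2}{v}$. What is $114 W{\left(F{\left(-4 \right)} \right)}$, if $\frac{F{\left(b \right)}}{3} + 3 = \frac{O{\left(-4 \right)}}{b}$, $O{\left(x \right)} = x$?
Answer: $456$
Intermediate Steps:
$F{\left(b \right)} = -9 - \frac{12}{b}$ ($F{\left(b \right)} = -9 + 3 \left(- \frac{4}{b}\right) = -9 - \frac{12}{b}$)
$W{\left(v \right)} = \frac{3 \left(-2 + v\right)}{v}$ ($W{\left(v \right)} = 3 \frac{v - 2}{v} = 3 \frac{-2 + v}{v} = \frac{3 \left(-2 + v\right)}{v}$)
$114 W{\left(F{\left(-4 \right)} \right)} = 114 \left(3 - \frac{6}{-9 - \frac{12}{-4}}\right) = 114 \left(3 - \frac{6}{-9 - -3}\right) = 114 \left(3 - \frac{6}{-9 + 3}\right) = 114 \left(3 - \frac{6}{-6}\right) = 114 \left(3 - -1\right) = 114 \left(3 + 1\right) = 114 \cdot 4 = 456$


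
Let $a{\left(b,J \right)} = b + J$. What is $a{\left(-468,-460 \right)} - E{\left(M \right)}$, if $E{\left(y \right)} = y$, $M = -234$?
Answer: $-694$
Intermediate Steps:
$a{\left(b,J \right)} = J + b$
$a{\left(-468,-460 \right)} - E{\left(M \right)} = \left(-460 - 468\right) - -234 = -928 + 234 = -694$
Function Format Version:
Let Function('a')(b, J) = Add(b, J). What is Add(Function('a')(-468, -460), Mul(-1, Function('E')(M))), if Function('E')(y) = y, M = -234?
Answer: -694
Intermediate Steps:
Function('a')(b, J) = Add(J, b)
Add(Function('a')(-468, -460), Mul(-1, Function('E')(M))) = Add(Add(-460, -468), Mul(-1, -234)) = Add(-928, 234) = -694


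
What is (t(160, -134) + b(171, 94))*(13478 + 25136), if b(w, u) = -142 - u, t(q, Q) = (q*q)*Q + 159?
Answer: -132464438878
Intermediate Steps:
t(q, Q) = 159 + Q*q**2 (t(q, Q) = q**2*Q + 159 = Q*q**2 + 159 = 159 + Q*q**2)
(t(160, -134) + b(171, 94))*(13478 + 25136) = ((159 - 134*160**2) + (-142 - 1*94))*(13478 + 25136) = ((159 - 134*25600) + (-142 - 94))*38614 = ((159 - 3430400) - 236)*38614 = (-3430241 - 236)*38614 = -3430477*38614 = -132464438878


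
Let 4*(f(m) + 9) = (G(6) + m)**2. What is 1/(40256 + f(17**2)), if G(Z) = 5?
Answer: 1/61856 ≈ 1.6167e-5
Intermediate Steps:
f(m) = -9 + (5 + m)**2/4
1/(40256 + f(17**2)) = 1/(40256 + (-9 + (5 + 17**2)**2/4)) = 1/(40256 + (-9 + (5 + 289)**2/4)) = 1/(40256 + (-9 + (1/4)*294**2)) = 1/(40256 + (-9 + (1/4)*86436)) = 1/(40256 + (-9 + 21609)) = 1/(40256 + 21600) = 1/61856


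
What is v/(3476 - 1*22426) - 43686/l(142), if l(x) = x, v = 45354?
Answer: -208572492/672725 ≈ -310.04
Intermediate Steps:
v/(3476 - 1*22426) - 43686/l(142) = 45354/(3476 - 1*22426) - 43686/142 = 45354/(3476 - 22426) - 43686*1/142 = 45354/(-18950) - 21843/71 = 45354*(-1/18950) - 21843/71 = -22677/9475 - 21843/71 = -208572492/672725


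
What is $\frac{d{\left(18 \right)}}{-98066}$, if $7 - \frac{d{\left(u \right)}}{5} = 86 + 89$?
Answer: $\frac{420}{49033} \approx 0.0085657$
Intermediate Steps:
$d{\left(u \right)} = -840$ ($d{\left(u \right)} = 35 - 5 \left(86 + 89\right) = 35 - 875 = -840$)
$\frac{d{\left(18 \right)}}{-98066} = - \frac{840}{-98066} = \left(-840\right) \left(- \frac{1}{98066}\right) = \frac{420}{49033}$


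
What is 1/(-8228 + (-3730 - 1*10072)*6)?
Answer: -1/91040 ≈ -1.0984e-5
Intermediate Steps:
1/(-8228 + (-3730 - 1*10072)*6) = 1/(-8228 + (-3730 - 10072)*6) = 1/(-8228 - 13802*6) = 1/(-8228 - 82812) = 1/(-91040) = -1/91040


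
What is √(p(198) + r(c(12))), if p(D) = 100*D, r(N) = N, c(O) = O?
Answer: 2*√4953 ≈ 140.76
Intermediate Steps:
√(p(198) + r(c(12))) = √(100*198 + 12) = √(19800 + 12) = √19812 = 2*√4953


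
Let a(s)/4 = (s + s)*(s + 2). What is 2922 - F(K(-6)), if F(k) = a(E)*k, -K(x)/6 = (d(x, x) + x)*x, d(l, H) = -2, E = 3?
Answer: 37482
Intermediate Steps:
a(s) = 8*s*(2 + s) (a(s) = 4*((s + s)*(s + 2)) = 4*((2*s)*(2 + s)) = 4*(2*s*(2 + s)) = 8*s*(2 + s))
K(x) = -6*x*(-2 + x) (K(x) = -6*(-2 + x)*x = -6*x*(-2 + x))
F(k) = 120*k (F(k) = (8*3*(2 + 3))*k = (8*3*5)*k = 120*k)
2922 - F(K(-6)) = 2922 - 120*6*(-6)*(2 - 1*(-6)) = 2922 - 120*6*(-6)*(2 + 6) = 2922 - 120*6*(-6)*8 = 2922 - 120*(-288) = 2922 - 1*(-34560) = 2922 + 34560 = 37482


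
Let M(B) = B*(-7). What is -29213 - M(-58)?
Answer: -29619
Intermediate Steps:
M(B) = -7*B
-29213 - M(-58) = -29213 - (-7)*(-58) = -29213 - 1*406 = -29213 - 406 = -29619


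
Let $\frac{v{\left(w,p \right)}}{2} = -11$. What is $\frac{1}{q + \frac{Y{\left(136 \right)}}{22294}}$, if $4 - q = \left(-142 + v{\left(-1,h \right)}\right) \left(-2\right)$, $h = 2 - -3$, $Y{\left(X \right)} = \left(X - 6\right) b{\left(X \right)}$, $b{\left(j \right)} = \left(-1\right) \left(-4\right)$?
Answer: $- \frac{11147}{3611368} \approx -0.0030866$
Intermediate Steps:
$b{\left(j \right)} = 4$
$Y{\left(X \right)} = -24 + 4 X$ ($Y{\left(X \right)} = \left(X - 6\right) 4 = \left(-6 + X\right) 4 = -24 + 4 X$)
$h = 5$ ($h = 2 + 3 = 5$)
$v{\left(w,p \right)} = -22$ ($v{\left(w,p \right)} = 2 \left(-11\right) = -22$)
$q = -324$ ($q = 4 - \left(-142 - 22\right) \left(-2\right) = 4 - \left(-164\right) \left(-2\right) = 4 - 328 = -324$)
$\frac{1}{q + \frac{Y{\left(136 \right)}}{22294}} = \frac{1}{-324 + \frac{-24 + 4 \cdot 136}{22294}} = \frac{1}{-324 + \left(-24 + 544\right) \frac{1}{22294}} = \frac{1}{-324 + 520 \cdot \frac{1}{22294}} = \frac{1}{-324 + \frac{260}{11147}} = \frac{1}{- \frac{3611368}{11147}} = - \frac{11147}{3611368}$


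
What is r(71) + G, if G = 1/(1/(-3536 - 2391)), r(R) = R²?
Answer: -886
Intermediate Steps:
G = -5927 (G = 1/(1/(-5927)) = 1/(-1/5927) = -5927)
r(71) + G = 71² - 5927 = 5041 - 5927 = -886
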